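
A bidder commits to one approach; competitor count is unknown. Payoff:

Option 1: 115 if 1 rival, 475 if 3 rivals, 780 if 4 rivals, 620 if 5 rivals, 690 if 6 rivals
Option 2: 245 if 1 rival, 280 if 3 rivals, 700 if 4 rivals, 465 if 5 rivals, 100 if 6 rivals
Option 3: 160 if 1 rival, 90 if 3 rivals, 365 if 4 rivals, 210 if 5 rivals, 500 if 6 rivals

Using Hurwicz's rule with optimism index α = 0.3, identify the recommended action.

Option 1: 0.3·780 + 0.7·115 = 314.5
Option 2: 0.3·700 + 0.7·100 = 280
Option 3: 0.3·500 + 0.7·90 = 213
Highest Hurwicz score = 314.5 → Option 1.

Option 1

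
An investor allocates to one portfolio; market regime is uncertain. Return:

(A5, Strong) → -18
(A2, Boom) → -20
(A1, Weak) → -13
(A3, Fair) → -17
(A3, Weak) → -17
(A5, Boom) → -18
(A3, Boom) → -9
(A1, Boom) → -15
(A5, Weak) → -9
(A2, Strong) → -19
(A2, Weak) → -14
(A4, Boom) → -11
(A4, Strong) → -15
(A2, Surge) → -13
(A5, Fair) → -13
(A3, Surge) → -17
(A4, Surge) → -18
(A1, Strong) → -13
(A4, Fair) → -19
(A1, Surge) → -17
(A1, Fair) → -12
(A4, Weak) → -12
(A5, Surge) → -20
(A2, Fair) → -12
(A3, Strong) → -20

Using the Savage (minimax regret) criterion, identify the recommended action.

A1

Column bests: Weak=-9, Fair=-12, Strong=-13, Boom=-9, Surge=-13.
A1 regrets: 4, 0, 0, 6, 4 → max 6
A2 regrets: 5, 0, 6, 11, 0 → max 11
A3 regrets: 8, 5, 7, 0, 4 → max 8
A4 regrets: 3, 7, 2, 2, 5 → max 7
A5 regrets: 0, 1, 5, 9, 7 → max 9
Smallest max regret = 6 → A1.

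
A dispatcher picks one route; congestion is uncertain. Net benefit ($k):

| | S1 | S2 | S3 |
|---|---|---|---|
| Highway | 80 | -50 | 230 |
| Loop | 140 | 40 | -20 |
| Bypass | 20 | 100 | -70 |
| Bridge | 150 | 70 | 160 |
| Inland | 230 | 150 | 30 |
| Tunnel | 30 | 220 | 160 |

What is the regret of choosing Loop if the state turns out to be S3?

Best payoff under S3 is 230.
Regret = 230 − (-20) = 250.

250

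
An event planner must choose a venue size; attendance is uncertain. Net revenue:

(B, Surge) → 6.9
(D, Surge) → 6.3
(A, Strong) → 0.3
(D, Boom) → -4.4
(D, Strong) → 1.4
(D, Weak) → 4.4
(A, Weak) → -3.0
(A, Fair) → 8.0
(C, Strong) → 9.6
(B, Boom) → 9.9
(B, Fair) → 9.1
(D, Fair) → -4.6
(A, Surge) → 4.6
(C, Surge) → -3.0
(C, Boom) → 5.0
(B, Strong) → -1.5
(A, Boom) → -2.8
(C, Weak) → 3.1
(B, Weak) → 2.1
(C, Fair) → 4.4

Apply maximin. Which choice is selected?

Row minima: A=-3.0, B=-1.5, C=-3.0, D=-4.6
Best worst-case = -1.5 → B.

B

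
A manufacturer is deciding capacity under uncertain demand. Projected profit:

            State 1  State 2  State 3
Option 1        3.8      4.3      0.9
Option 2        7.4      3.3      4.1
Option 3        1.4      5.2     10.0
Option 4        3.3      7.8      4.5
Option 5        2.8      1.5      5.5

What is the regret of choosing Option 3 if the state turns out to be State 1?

Best payoff under State 1 is 7.4.
Regret = 7.4 − 1.4 = 6.0.

6.0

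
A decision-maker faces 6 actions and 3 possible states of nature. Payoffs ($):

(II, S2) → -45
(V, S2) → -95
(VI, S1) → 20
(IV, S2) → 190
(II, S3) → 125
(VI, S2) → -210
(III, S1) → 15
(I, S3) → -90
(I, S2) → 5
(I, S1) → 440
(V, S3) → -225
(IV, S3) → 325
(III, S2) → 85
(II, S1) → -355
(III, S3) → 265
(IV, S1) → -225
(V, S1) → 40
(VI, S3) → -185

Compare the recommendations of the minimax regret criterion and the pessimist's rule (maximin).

minimax regret → I; maximin → III (disagree)

Column bests: S1=440, S2=190, S3=325.
I regrets: 0, 185, 415 → max 415
II regrets: 795, 235, 200 → max 795
III regrets: 425, 105, 60 → max 425
IV regrets: 665, 0, 0 → max 665
V regrets: 400, 285, 550 → max 550
VI regrets: 420, 400, 510 → max 510
Smallest max regret = 415 → I.
Row minima: I=-90, II=-355, III=15, IV=-225, V=-225, VI=-210
Best worst-case = 15 → III.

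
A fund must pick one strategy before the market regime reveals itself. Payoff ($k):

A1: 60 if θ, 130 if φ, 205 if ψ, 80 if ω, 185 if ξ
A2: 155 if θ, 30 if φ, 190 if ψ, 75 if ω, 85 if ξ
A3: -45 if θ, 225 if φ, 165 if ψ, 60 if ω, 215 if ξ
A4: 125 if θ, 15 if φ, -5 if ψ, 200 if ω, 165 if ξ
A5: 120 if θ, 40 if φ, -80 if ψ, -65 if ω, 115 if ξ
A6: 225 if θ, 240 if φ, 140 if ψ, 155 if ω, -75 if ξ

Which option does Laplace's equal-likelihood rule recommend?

Row averages: A1=132, A2=107, A3=124, A4=100, A5=26, A6=137
Highest average = 137 → A6.

A6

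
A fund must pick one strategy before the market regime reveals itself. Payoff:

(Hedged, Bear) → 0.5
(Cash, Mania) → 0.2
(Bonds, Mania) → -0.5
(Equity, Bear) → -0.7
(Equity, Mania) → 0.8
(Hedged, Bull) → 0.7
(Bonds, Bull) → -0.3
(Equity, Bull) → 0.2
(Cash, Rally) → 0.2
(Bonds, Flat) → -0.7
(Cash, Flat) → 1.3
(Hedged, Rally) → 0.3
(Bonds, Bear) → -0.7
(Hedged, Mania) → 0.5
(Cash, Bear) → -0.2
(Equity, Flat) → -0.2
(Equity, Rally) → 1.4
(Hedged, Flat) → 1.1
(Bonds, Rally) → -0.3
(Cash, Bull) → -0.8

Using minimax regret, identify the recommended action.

Column bests: Bear=0.5, Flat=1.3, Bull=0.7, Rally=1.4, Mania=0.8.
Equity regrets: 1.2, 1.5, 0.5, 0.0, 0.0 → max 1.5
Cash regrets: 0.7, 0.0, 1.5, 1.2, 0.6 → max 1.5
Bonds regrets: 1.2, 2.0, 1.0, 1.7, 1.3 → max 2.0
Hedged regrets: 0.0, 0.2, 0.0, 1.1, 0.3 → max 1.1
Smallest max regret = 1.1 → Hedged.

Hedged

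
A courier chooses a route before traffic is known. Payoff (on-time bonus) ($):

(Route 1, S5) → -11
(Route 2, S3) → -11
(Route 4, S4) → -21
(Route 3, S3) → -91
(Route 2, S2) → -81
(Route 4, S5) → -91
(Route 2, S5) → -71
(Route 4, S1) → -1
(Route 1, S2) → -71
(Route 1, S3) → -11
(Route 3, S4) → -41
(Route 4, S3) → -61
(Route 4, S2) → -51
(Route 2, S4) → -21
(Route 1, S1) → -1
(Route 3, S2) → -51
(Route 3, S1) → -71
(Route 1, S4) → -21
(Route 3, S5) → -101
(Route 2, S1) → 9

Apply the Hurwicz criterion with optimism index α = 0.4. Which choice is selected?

Route 1

Route 1: 0.4·(-1) + 0.6·(-71) = -43
Route 2: 0.4·9 + 0.6·(-81) = -45
Route 3: 0.4·(-41) + 0.6·(-101) = -77
Route 4: 0.4·(-1) + 0.6·(-91) = -55
Highest Hurwicz score = -43 → Route 1.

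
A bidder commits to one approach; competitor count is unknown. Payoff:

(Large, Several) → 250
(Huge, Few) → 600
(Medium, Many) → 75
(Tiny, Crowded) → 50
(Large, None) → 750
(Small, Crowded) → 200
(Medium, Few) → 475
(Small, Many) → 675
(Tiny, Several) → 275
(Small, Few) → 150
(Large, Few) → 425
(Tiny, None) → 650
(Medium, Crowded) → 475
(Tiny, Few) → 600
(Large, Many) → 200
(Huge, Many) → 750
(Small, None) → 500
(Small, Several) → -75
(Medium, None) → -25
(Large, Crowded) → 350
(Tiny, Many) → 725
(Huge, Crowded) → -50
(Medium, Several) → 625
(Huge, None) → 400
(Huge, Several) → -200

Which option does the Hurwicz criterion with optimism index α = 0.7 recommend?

Large

Tiny: 0.7·725 + 0.3·50 = 522.5
Small: 0.7·675 + 0.3·(-75) = 450
Medium: 0.7·625 + 0.3·(-25) = 430
Large: 0.7·750 + 0.3·200 = 585
Huge: 0.7·750 + 0.3·(-200) = 465
Highest Hurwicz score = 585 → Large.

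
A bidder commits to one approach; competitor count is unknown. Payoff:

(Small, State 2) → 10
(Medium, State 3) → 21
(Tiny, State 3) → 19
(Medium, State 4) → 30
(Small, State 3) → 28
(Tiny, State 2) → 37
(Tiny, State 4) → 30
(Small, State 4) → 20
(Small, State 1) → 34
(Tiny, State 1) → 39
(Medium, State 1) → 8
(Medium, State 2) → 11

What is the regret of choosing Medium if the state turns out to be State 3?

Best payoff under State 3 is 28.
Regret = 28 − 21 = 7.

7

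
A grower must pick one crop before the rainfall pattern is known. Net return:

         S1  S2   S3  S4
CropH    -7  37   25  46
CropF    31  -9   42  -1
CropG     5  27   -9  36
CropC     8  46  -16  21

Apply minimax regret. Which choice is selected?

Column bests: S1=31, S2=46, S3=42, S4=46.
CropH regrets: 38, 9, 17, 0 → max 38
CropF regrets: 0, 55, 0, 47 → max 55
CropG regrets: 26, 19, 51, 10 → max 51
CropC regrets: 23, 0, 58, 25 → max 58
Smallest max regret = 38 → CropH.

CropH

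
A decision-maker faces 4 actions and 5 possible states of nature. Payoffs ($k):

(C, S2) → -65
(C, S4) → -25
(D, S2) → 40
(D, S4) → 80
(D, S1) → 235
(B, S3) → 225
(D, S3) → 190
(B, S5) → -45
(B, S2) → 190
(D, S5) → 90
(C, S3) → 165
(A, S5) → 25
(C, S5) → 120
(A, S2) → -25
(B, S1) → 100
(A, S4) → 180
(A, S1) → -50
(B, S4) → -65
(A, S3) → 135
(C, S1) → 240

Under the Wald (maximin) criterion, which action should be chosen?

Row minima: A=-50, B=-65, C=-65, D=40
Best worst-case = 40 → D.

D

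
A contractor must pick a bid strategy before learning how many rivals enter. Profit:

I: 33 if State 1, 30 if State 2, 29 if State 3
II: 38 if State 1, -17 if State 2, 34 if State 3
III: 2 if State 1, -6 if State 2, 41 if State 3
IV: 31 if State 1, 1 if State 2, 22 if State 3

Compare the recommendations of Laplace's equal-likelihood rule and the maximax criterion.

laplace → I; maximax → III (disagree)

Row averages: I=92/3, II=55/3, III=37/3, IV=18
Highest average = 92/3 → I.
Row maxima: I=33, II=38, III=41, IV=31
Best best-case = 41 → III.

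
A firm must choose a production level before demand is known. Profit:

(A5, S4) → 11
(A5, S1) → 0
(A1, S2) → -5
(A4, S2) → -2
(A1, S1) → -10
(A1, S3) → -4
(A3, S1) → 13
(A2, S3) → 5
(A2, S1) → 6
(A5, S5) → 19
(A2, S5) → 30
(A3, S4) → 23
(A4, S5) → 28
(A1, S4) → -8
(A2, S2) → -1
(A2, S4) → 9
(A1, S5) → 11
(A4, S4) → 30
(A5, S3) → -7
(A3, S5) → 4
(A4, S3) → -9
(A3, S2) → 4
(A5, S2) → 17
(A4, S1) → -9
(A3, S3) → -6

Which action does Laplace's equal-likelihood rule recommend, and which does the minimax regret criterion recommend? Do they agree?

laplace → A2; minimax regret → A5 (disagree)

Row averages: A1=-3.2, A2=9.8, A3=7.6, A4=7.6, A5=8
Highest average = 9.8 → A2.
Column bests: S1=13, S2=17, S3=5, S4=30, S5=30.
A1 regrets: 23, 22, 9, 38, 19 → max 38
A2 regrets: 7, 18, 0, 21, 0 → max 21
A3 regrets: 0, 13, 11, 7, 26 → max 26
A4 regrets: 22, 19, 14, 0, 2 → max 22
A5 regrets: 13, 0, 12, 19, 11 → max 19
Smallest max regret = 19 → A5.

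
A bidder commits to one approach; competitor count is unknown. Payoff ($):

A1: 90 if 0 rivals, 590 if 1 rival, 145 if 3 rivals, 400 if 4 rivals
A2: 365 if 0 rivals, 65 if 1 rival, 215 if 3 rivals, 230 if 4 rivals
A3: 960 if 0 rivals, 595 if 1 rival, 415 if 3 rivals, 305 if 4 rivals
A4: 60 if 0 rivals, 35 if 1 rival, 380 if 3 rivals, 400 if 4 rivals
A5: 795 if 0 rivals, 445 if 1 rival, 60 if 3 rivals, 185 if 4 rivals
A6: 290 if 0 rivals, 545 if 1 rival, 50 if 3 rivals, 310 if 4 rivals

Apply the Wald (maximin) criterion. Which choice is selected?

Row minima: A1=90, A2=65, A3=305, A4=35, A5=60, A6=50
Best worst-case = 305 → A3.

A3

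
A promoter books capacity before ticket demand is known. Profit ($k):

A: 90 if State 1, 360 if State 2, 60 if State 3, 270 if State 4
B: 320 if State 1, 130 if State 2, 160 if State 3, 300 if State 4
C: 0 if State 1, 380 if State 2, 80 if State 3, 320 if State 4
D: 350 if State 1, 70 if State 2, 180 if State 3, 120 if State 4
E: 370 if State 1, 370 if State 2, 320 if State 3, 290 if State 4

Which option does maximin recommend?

E

Row minima: A=60, B=130, C=0, D=70, E=290
Best worst-case = 290 → E.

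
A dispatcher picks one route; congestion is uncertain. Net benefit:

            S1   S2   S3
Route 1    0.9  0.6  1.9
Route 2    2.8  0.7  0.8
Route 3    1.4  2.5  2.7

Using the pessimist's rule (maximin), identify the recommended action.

Row minima: Route 1=0.6, Route 2=0.7, Route 3=1.4
Best worst-case = 1.4 → Route 3.

Route 3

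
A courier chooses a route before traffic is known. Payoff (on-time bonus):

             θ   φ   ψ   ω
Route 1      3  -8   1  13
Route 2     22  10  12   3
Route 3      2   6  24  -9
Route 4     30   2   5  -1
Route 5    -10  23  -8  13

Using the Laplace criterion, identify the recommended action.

Route 2

Row averages: Route 1=2.25, Route 2=11.75, Route 3=5.75, Route 4=9, Route 5=4.5
Highest average = 11.75 → Route 2.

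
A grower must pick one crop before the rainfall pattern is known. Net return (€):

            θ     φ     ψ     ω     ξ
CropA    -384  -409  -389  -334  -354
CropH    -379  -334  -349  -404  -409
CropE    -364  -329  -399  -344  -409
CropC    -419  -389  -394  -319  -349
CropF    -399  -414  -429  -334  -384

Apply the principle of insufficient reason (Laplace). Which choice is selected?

Row averages: CropA=-374, CropH=-375, CropE=-369, CropC=-374, CropF=-392
Highest average = -369 → CropE.

CropE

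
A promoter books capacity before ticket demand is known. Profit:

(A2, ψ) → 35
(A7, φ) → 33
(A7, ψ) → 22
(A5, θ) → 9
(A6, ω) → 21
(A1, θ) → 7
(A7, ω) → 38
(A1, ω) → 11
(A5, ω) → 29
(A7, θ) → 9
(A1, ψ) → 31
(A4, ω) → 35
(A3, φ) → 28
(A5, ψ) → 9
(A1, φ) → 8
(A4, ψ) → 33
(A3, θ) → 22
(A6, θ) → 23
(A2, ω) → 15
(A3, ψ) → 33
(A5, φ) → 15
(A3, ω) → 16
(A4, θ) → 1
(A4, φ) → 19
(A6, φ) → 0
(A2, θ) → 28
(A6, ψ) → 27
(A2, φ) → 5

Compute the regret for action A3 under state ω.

22

Best payoff under ω is 38.
Regret = 38 − 16 = 22.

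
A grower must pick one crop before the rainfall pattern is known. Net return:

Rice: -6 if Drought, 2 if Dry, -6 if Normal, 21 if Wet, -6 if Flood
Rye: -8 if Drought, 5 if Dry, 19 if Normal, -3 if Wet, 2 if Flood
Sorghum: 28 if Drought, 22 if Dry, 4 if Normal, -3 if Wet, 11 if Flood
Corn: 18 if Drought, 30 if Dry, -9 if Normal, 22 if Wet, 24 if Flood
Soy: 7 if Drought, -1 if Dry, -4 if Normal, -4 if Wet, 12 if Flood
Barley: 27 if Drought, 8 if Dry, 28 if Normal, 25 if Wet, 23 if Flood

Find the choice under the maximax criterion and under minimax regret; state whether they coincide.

maximax → Corn; minimax regret → Barley (disagree)

Row maxima: Rice=21, Rye=19, Sorghum=28, Corn=30, Soy=12, Barley=28
Best best-case = 30 → Corn.
Column bests: Drought=28, Dry=30, Normal=28, Wet=25, Flood=24.
Rice regrets: 34, 28, 34, 4, 30 → max 34
Rye regrets: 36, 25, 9, 28, 22 → max 36
Sorghum regrets: 0, 8, 24, 28, 13 → max 28
Corn regrets: 10, 0, 37, 3, 0 → max 37
Soy regrets: 21, 31, 32, 29, 12 → max 32
Barley regrets: 1, 22, 0, 0, 1 → max 22
Smallest max regret = 22 → Barley.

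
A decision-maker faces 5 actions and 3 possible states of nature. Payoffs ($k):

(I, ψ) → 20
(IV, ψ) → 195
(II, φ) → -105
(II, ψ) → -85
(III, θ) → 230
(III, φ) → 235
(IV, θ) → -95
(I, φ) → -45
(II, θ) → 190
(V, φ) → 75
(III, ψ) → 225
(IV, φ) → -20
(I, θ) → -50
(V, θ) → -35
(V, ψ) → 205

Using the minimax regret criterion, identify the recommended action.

III

Column bests: θ=230, φ=235, ψ=225.
I regrets: 280, 280, 205 → max 280
II regrets: 40, 340, 310 → max 340
III regrets: 0, 0, 0 → max 0
IV regrets: 325, 255, 30 → max 325
V regrets: 265, 160, 20 → max 265
Smallest max regret = 0 → III.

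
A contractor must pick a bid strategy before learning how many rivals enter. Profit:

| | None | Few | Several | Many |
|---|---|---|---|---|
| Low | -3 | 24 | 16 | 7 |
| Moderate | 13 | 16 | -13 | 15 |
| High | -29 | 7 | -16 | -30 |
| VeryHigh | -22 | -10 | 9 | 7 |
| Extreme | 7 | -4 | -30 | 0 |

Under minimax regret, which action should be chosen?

Low

Column bests: None=13, Few=24, Several=16, Many=15.
Low regrets: 16, 0, 0, 8 → max 16
Moderate regrets: 0, 8, 29, 0 → max 29
High regrets: 42, 17, 32, 45 → max 45
VeryHigh regrets: 35, 34, 7, 8 → max 35
Extreme regrets: 6, 28, 46, 15 → max 46
Smallest max regret = 16 → Low.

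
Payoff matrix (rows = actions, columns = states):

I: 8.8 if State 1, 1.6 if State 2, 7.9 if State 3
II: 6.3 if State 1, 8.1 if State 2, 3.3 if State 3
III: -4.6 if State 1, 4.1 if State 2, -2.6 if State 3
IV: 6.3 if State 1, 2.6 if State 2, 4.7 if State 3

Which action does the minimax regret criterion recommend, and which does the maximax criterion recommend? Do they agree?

Column bests: State 1=8.8, State 2=8.1, State 3=7.9.
I regrets: 0.0, 6.5, 0.0 → max 6.5
II regrets: 2.5, 0.0, 4.6 → max 4.6
III regrets: 13.4, 4.0, 10.5 → max 13.4
IV regrets: 2.5, 5.5, 3.2 → max 5.5
Smallest max regret = 4.6 → II.
Row maxima: I=8.8, II=8.1, III=4.1, IV=6.3
Best best-case = 8.8 → I.

minimax regret → II; maximax → I (disagree)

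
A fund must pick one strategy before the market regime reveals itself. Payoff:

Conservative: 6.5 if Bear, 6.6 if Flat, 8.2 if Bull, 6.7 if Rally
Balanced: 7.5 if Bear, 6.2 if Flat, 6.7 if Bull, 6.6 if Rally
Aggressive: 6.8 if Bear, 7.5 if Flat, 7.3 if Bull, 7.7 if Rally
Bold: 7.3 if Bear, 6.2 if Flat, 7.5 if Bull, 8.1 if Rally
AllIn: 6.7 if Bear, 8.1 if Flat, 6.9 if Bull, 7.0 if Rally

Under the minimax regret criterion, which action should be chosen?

Aggressive

Column bests: Bear=7.5, Flat=8.1, Bull=8.2, Rally=8.1.
Conservative regrets: 1.0, 1.5, 0.0, 1.4 → max 1.5
Balanced regrets: 0.0, 1.9, 1.5, 1.5 → max 1.9
Aggressive regrets: 0.7, 0.6, 0.9, 0.4 → max 0.9
Bold regrets: 0.2, 1.9, 0.7, 0.0 → max 1.9
AllIn regrets: 0.8, 0.0, 1.3, 1.1 → max 1.3
Smallest max regret = 0.9 → Aggressive.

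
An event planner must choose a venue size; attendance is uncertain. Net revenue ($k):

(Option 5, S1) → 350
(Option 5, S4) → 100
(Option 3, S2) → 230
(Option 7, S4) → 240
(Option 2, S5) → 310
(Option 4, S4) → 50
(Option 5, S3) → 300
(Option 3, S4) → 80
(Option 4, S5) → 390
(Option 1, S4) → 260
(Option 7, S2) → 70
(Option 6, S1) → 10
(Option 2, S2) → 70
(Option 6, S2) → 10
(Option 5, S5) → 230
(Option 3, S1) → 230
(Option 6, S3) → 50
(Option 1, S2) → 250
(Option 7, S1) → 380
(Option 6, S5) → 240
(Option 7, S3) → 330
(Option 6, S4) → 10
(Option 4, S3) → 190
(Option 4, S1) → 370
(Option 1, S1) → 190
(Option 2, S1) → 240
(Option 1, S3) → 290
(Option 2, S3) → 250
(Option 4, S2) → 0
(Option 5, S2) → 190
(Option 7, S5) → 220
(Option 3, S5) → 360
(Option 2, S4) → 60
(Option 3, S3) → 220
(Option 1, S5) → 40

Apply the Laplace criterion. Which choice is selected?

Row averages: Option 1=206, Option 2=186, Option 3=224, Option 4=200, Option 5=234, Option 6=64, Option 7=248
Highest average = 248 → Option 7.

Option 7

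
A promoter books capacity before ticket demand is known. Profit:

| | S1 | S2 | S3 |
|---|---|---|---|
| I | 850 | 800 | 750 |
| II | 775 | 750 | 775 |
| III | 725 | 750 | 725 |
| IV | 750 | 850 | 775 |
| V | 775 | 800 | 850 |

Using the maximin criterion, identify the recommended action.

Row minima: I=750, II=750, III=725, IV=750, V=775
Best worst-case = 775 → V.

V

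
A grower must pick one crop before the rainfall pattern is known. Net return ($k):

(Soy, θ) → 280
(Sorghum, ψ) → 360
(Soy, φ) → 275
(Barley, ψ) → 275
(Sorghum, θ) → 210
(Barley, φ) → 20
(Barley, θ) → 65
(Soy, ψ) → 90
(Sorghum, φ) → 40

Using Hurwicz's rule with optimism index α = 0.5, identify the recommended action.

Barley: 0.5·275 + 0.5·20 = 147.5
Soy: 0.5·280 + 0.5·90 = 185
Sorghum: 0.5·360 + 0.5·40 = 200
Highest Hurwicz score = 200 → Sorghum.

Sorghum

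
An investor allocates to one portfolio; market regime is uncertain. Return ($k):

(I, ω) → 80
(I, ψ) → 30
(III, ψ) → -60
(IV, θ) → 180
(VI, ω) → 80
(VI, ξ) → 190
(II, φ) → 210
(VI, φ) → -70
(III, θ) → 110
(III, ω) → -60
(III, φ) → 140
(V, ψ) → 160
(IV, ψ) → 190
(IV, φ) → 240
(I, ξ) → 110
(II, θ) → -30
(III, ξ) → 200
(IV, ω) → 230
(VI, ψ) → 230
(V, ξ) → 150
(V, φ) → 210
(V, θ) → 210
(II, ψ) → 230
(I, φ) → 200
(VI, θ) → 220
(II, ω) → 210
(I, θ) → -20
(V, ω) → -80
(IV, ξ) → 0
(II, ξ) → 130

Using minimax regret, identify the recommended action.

Column bests: θ=220, φ=240, ψ=230, ω=230, ξ=200.
I regrets: 240, 40, 200, 150, 90 → max 240
II regrets: 250, 30, 0, 20, 70 → max 250
III regrets: 110, 100, 290, 290, 0 → max 290
IV regrets: 40, 0, 40, 0, 200 → max 200
V regrets: 10, 30, 70, 310, 50 → max 310
VI regrets: 0, 310, 0, 150, 10 → max 310
Smallest max regret = 200 → IV.

IV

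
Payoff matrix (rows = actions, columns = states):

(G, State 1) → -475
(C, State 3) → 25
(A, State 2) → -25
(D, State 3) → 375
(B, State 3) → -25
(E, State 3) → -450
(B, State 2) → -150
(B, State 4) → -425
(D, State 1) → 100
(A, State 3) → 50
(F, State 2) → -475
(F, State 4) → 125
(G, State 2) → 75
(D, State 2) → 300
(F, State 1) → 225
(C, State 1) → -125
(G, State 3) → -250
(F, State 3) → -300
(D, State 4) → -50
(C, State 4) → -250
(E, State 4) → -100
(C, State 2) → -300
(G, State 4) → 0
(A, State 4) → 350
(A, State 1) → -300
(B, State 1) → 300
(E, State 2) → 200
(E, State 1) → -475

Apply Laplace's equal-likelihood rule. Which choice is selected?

D

Row averages: A=18.75, B=-75, C=-162.5, D=181.25, E=-206.25, F=-106.25, G=-162.5
Highest average = 181.25 → D.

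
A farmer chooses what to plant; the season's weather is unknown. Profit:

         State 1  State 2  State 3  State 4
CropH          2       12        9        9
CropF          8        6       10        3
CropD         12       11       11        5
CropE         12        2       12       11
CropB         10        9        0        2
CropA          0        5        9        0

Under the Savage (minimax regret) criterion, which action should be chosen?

Column bests: State 1=12, State 2=12, State 3=12, State 4=11.
CropH regrets: 10, 0, 3, 2 → max 10
CropF regrets: 4, 6, 2, 8 → max 8
CropD regrets: 0, 1, 1, 6 → max 6
CropE regrets: 0, 10, 0, 0 → max 10
CropB regrets: 2, 3, 12, 9 → max 12
CropA regrets: 12, 7, 3, 11 → max 12
Smallest max regret = 6 → CropD.

CropD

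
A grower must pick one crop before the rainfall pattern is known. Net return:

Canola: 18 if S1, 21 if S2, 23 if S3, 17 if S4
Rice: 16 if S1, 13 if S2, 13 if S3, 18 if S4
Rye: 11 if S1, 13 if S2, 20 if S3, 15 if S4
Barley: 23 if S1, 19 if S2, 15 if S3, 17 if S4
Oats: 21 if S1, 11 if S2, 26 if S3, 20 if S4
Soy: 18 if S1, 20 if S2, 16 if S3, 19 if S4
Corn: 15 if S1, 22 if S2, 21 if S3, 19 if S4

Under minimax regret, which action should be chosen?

Canola

Column bests: S1=23, S2=22, S3=26, S4=20.
Canola regrets: 5, 1, 3, 3 → max 5
Rice regrets: 7, 9, 13, 2 → max 13
Rye regrets: 12, 9, 6, 5 → max 12
Barley regrets: 0, 3, 11, 3 → max 11
Oats regrets: 2, 11, 0, 0 → max 11
Soy regrets: 5, 2, 10, 1 → max 10
Corn regrets: 8, 0, 5, 1 → max 8
Smallest max regret = 5 → Canola.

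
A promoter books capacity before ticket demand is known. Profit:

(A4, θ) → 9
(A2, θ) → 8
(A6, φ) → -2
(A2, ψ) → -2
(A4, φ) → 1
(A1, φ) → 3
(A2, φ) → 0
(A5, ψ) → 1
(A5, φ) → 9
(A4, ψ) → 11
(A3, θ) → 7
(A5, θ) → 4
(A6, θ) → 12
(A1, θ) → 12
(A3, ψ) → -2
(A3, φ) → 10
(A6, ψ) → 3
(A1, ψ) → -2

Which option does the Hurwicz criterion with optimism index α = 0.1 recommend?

A4

A1: 0.1·12 + 0.9·(-2) = -0.6
A2: 0.1·8 + 0.9·(-2) = -1
A3: 0.1·10 + 0.9·(-2) = -0.8
A4: 0.1·11 + 0.9·1 = 2
A5: 0.1·9 + 0.9·1 = 1.8
A6: 0.1·12 + 0.9·(-2) = -0.6
Highest Hurwicz score = 2 → A4.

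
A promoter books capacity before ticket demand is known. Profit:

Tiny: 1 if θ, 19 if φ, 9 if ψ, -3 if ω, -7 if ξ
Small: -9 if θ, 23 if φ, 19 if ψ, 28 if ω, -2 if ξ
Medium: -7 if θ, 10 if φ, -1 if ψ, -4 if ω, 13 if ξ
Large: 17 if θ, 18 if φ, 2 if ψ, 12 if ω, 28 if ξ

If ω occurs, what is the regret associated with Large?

Best payoff under ω is 28.
Regret = 28 − 12 = 16.

16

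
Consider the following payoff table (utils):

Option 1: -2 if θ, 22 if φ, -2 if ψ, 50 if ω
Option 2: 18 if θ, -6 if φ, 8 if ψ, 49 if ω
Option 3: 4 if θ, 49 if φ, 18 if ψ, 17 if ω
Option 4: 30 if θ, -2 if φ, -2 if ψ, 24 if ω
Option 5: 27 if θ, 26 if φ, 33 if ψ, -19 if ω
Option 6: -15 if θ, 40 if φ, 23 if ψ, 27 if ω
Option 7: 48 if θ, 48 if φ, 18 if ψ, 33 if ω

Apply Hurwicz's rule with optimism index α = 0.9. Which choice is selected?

Option 1: 0.9·50 + 0.1·(-2) = 44.8
Option 2: 0.9·49 + 0.1·(-6) = 43.5
Option 3: 0.9·49 + 0.1·4 = 44.5
Option 4: 0.9·30 + 0.1·(-2) = 26.8
Option 5: 0.9·33 + 0.1·(-19) = 27.8
Option 6: 0.9·40 + 0.1·(-15) = 34.5
Option 7: 0.9·48 + 0.1·18 = 45
Highest Hurwicz score = 45 → Option 7.

Option 7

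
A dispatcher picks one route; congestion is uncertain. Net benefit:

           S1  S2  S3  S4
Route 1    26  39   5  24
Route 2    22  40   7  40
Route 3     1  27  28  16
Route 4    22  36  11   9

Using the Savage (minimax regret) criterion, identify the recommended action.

Route 2

Column bests: S1=26, S2=40, S3=28, S4=40.
Route 1 regrets: 0, 1, 23, 16 → max 23
Route 2 regrets: 4, 0, 21, 0 → max 21
Route 3 regrets: 25, 13, 0, 24 → max 25
Route 4 regrets: 4, 4, 17, 31 → max 31
Smallest max regret = 21 → Route 2.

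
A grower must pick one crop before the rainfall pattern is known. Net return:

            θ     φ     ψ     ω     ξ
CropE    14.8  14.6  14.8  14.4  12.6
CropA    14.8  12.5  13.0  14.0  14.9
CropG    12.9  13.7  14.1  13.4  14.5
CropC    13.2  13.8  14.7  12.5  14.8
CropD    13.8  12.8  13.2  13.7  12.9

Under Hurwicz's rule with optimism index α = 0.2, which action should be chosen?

CropG

CropE: 0.2·14.8 + 0.8·12.6 = 13.04
CropA: 0.2·14.9 + 0.8·12.5 = 12.98
CropG: 0.2·14.5 + 0.8·12.9 = 13.22
CropC: 0.2·14.8 + 0.8·12.5 = 12.96
CropD: 0.2·13.8 + 0.8·12.8 = 13
Highest Hurwicz score = 13.22 → CropG.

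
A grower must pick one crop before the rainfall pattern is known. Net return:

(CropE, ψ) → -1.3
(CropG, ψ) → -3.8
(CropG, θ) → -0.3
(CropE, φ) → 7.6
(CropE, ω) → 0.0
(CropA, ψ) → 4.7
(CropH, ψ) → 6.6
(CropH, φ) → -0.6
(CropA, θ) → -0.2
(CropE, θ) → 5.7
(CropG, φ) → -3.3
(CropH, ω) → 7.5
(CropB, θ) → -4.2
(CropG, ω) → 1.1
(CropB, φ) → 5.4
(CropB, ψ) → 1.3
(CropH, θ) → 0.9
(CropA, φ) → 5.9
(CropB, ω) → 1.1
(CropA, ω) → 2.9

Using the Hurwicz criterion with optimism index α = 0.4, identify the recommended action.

CropH

CropA: 0.4·5.9 + 0.6·(-0.2) = 2.24
CropG: 0.4·1.1 + 0.6·(-3.8) = -1.84
CropH: 0.4·7.5 + 0.6·(-0.6) = 2.64
CropB: 0.4·5.4 + 0.6·(-4.2) = -0.36
CropE: 0.4·7.6 + 0.6·(-1.3) = 2.26
Highest Hurwicz score = 2.64 → CropH.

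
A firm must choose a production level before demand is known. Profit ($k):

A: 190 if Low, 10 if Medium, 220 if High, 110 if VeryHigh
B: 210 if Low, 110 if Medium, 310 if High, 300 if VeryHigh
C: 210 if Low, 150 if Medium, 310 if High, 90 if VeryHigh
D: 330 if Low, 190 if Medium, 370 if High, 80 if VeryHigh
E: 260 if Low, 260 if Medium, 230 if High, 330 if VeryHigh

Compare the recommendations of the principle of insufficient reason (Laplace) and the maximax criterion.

laplace → E; maximax → D (disagree)

Row averages: A=132.5, B=232.5, C=190, D=242.5, E=270
Highest average = 270 → E.
Row maxima: A=220, B=310, C=310, D=370, E=330
Best best-case = 370 → D.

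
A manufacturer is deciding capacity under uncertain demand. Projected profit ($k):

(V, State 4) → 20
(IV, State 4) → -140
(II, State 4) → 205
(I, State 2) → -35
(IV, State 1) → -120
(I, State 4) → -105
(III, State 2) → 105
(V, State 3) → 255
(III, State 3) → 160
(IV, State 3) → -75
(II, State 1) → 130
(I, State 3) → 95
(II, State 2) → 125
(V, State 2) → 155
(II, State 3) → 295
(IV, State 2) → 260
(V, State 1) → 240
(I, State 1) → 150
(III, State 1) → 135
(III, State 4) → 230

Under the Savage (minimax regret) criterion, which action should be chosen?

Column bests: State 1=240, State 2=260, State 3=295, State 4=230.
I regrets: 90, 295, 200, 335 → max 335
II regrets: 110, 135, 0, 25 → max 135
III regrets: 105, 155, 135, 0 → max 155
IV regrets: 360, 0, 370, 370 → max 370
V regrets: 0, 105, 40, 210 → max 210
Smallest max regret = 135 → II.

II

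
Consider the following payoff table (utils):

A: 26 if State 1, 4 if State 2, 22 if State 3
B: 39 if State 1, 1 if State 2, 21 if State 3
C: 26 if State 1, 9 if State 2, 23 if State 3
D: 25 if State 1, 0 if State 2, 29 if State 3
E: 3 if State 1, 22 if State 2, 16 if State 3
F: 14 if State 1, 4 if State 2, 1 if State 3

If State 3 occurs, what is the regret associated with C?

Best payoff under State 3 is 29.
Regret = 29 − 23 = 6.

6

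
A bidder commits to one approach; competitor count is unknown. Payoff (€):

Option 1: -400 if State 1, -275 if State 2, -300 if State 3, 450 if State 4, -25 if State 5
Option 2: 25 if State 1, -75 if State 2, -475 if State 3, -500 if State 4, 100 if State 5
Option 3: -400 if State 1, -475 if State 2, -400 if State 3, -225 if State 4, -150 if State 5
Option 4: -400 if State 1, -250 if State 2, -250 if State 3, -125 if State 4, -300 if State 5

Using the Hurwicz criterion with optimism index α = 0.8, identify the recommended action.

Option 1: 0.8·450 + 0.2·(-400) = 280
Option 2: 0.8·100 + 0.2·(-500) = -20
Option 3: 0.8·(-150) + 0.2·(-475) = -215
Option 4: 0.8·(-125) + 0.2·(-400) = -180
Highest Hurwicz score = 280 → Option 1.

Option 1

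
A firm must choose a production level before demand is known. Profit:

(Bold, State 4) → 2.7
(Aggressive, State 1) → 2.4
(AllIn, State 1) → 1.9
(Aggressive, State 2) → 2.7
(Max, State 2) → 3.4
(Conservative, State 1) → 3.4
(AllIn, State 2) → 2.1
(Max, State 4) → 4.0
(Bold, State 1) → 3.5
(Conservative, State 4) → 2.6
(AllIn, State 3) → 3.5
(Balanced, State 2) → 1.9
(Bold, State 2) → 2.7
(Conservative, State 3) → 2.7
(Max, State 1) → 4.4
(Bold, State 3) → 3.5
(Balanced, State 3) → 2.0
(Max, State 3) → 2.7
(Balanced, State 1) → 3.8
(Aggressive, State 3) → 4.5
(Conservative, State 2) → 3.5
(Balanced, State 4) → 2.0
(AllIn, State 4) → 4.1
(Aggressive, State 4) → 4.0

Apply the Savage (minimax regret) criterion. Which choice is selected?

Column bests: State 1=4.4, State 2=3.5, State 3=4.5, State 4=4.1.
Conservative regrets: 1.0, 0.0, 1.8, 1.5 → max 1.8
Balanced regrets: 0.6, 1.6, 2.5, 2.1 → max 2.5
Aggressive regrets: 2.0, 0.8, 0.0, 0.1 → max 2.0
Bold regrets: 0.9, 0.8, 1.0, 1.4 → max 1.4
AllIn regrets: 2.5, 1.4, 1.0, 0.0 → max 2.5
Max regrets: 0.0, 0.1, 1.8, 0.1 → max 1.8
Smallest max regret = 1.4 → Bold.

Bold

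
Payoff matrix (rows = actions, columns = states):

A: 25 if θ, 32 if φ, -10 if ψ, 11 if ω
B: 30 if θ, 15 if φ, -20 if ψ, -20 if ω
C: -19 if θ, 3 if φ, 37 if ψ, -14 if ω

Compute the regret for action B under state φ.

Best payoff under φ is 32.
Regret = 32 − 15 = 17.

17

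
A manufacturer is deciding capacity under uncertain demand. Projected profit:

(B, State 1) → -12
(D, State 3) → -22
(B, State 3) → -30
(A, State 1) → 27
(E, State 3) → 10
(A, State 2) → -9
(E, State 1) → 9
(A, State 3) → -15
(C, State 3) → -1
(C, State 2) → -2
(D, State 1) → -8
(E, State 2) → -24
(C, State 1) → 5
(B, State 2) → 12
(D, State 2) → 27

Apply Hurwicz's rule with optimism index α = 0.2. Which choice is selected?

C

A: 0.2·27 + 0.8·(-15) = -6.6
B: 0.2·12 + 0.8·(-30) = -21.6
C: 0.2·5 + 0.8·(-2) = -0.6
D: 0.2·27 + 0.8·(-22) = -12.2
E: 0.2·10 + 0.8·(-24) = -17.2
Highest Hurwicz score = -0.6 → C.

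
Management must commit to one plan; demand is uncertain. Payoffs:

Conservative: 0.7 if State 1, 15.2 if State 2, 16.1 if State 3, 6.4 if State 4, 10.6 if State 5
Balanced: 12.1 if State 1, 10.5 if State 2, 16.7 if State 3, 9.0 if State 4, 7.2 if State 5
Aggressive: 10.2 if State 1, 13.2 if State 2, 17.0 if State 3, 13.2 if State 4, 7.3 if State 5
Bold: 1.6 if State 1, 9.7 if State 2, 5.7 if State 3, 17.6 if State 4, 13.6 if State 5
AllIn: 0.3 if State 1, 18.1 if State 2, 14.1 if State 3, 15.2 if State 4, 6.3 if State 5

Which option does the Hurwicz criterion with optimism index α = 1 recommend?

Conservative: 1·16.1 + 0·0.7 = 16.1
Balanced: 1·16.7 + 0·7.2 = 16.7
Aggressive: 1·17.0 + 0·7.3 = 17
Bold: 1·17.6 + 0·1.6 = 17.6
AllIn: 1·18.1 + 0·0.3 = 18.1
Highest Hurwicz score = 18.1 → AllIn.

AllIn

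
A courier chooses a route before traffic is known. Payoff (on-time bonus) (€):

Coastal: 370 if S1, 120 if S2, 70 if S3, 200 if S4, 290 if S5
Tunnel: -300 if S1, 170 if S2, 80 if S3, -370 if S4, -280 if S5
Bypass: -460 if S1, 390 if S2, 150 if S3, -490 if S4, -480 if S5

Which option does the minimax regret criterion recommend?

Coastal

Column bests: S1=370, S2=390, S3=150, S4=200, S5=290.
Coastal regrets: 0, 270, 80, 0, 0 → max 270
Tunnel regrets: 670, 220, 70, 570, 570 → max 670
Bypass regrets: 830, 0, 0, 690, 770 → max 830
Smallest max regret = 270 → Coastal.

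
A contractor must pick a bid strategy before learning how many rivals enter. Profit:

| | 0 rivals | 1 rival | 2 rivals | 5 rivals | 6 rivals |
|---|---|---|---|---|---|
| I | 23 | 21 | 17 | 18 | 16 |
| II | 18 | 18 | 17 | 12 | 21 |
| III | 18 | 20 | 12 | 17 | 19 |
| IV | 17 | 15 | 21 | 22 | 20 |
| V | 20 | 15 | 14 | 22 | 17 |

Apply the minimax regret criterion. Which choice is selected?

Column bests: 0 rivals=23, 1 rival=21, 2 rivals=21, 5 rivals=22, 6 rivals=21.
I regrets: 0, 0, 4, 4, 5 → max 5
II regrets: 5, 3, 4, 10, 0 → max 10
III regrets: 5, 1, 9, 5, 2 → max 9
IV regrets: 6, 6, 0, 0, 1 → max 6
V regrets: 3, 6, 7, 0, 4 → max 7
Smallest max regret = 5 → I.

I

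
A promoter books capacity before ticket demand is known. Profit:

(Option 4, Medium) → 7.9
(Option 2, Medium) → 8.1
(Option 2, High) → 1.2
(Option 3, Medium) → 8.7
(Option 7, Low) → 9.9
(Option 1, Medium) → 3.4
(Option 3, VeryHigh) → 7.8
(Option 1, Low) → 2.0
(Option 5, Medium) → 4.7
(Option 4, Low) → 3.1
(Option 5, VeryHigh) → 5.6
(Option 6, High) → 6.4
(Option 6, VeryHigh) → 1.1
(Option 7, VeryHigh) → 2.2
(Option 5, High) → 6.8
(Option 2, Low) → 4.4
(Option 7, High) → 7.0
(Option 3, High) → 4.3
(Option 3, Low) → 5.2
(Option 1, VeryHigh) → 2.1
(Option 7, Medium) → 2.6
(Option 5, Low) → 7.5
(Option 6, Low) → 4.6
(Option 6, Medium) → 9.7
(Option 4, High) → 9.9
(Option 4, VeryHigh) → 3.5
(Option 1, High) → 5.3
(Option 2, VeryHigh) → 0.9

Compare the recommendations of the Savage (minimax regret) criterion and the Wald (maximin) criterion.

Column bests: Low=9.9, Medium=9.7, High=9.9, VeryHigh=7.8.
Option 1 regrets: 7.9, 6.3, 4.6, 5.7 → max 7.9
Option 2 regrets: 5.5, 1.6, 8.7, 6.9 → max 8.7
Option 3 regrets: 4.7, 1.0, 5.6, 0.0 → max 5.6
Option 4 regrets: 6.8, 1.8, 0.0, 4.3 → max 6.8
Option 5 regrets: 2.4, 5.0, 3.1, 2.2 → max 5.0
Option 6 regrets: 5.3, 0.0, 3.5, 6.7 → max 6.7
Option 7 regrets: 0.0, 7.1, 2.9, 5.6 → max 7.1
Smallest max regret = 5.0 → Option 5.
Row minima: Option 1=2.0, Option 2=0.9, Option 3=4.3, Option 4=3.1, Option 5=4.7, Option 6=1.1, Option 7=2.2
Best worst-case = 4.7 → Option 5.

minimax regret → Option 5; maximin → Option 5 (agree)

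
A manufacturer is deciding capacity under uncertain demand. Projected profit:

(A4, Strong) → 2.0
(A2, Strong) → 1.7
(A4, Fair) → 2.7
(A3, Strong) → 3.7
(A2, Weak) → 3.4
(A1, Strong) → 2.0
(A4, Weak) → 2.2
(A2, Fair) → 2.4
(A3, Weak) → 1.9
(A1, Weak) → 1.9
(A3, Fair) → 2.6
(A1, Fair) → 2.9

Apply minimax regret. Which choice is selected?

A3

Column bests: Weak=3.4, Fair=2.9, Strong=3.7.
A1 regrets: 1.5, 0.0, 1.7 → max 1.7
A2 regrets: 0.0, 0.5, 2.0 → max 2.0
A3 regrets: 1.5, 0.3, 0.0 → max 1.5
A4 regrets: 1.2, 0.2, 1.7 → max 1.7
Smallest max regret = 1.5 → A3.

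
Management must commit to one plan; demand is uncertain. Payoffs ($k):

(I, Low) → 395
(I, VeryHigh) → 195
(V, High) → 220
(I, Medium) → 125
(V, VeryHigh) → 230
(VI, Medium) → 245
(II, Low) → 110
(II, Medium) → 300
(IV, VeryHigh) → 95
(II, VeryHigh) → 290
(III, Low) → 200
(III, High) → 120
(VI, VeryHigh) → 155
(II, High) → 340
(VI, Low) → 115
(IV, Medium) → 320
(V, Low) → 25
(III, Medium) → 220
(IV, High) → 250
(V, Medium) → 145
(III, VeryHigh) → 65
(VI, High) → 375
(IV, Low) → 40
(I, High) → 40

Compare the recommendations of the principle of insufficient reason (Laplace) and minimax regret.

Row averages: I=188.75, II=260, III=151.25, IV=176.25, V=155, VI=222.5
Highest average = 260 → II.
Column bests: Low=395, Medium=320, High=375, VeryHigh=290.
I regrets: 0, 195, 335, 95 → max 335
II regrets: 285, 20, 35, 0 → max 285
III regrets: 195, 100, 255, 225 → max 255
IV regrets: 355, 0, 125, 195 → max 355
V regrets: 370, 175, 155, 60 → max 370
VI regrets: 280, 75, 0, 135 → max 280
Smallest max regret = 255 → III.

laplace → II; minimax regret → III (disagree)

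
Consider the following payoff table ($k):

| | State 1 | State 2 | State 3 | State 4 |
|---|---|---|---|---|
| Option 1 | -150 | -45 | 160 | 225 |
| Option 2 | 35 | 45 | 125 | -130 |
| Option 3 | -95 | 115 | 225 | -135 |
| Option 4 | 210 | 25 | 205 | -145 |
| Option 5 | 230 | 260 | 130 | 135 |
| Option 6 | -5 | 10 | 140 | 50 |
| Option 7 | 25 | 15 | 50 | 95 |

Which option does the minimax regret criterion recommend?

Option 5

Column bests: State 1=230, State 2=260, State 3=225, State 4=225.
Option 1 regrets: 380, 305, 65, 0 → max 380
Option 2 regrets: 195, 215, 100, 355 → max 355
Option 3 regrets: 325, 145, 0, 360 → max 360
Option 4 regrets: 20, 235, 20, 370 → max 370
Option 5 regrets: 0, 0, 95, 90 → max 95
Option 6 regrets: 235, 250, 85, 175 → max 250
Option 7 regrets: 205, 245, 175, 130 → max 245
Smallest max regret = 95 → Option 5.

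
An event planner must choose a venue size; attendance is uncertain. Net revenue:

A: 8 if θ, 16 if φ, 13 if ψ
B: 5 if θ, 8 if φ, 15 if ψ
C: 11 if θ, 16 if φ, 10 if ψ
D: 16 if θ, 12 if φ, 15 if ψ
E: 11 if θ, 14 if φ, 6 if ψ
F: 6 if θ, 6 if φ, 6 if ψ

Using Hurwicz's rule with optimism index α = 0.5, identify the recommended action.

A: 0.5·16 + 0.5·8 = 12
B: 0.5·15 + 0.5·5 = 10
C: 0.5·16 + 0.5·10 = 13
D: 0.5·16 + 0.5·12 = 14
E: 0.5·14 + 0.5·6 = 10
F: 0.5·6 + 0.5·6 = 6
Highest Hurwicz score = 14 → D.

D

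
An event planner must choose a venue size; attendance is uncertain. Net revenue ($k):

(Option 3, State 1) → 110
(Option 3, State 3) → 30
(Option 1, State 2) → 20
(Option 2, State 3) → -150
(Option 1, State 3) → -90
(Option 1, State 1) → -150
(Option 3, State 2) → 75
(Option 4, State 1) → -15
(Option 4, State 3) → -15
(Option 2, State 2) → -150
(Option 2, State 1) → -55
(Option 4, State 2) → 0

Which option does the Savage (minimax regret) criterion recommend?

Option 3

Column bests: State 1=110, State 2=75, State 3=30.
Option 1 regrets: 260, 55, 120 → max 260
Option 2 regrets: 165, 225, 180 → max 225
Option 3 regrets: 0, 0, 0 → max 0
Option 4 regrets: 125, 75, 45 → max 125
Smallest max regret = 0 → Option 3.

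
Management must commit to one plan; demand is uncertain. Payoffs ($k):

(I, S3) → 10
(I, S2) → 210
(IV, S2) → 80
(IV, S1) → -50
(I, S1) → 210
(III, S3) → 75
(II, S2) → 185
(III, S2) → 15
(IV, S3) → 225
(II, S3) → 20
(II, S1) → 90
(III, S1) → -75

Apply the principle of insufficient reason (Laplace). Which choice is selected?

I

Row averages: I=430/3, II=295/3, III=5, IV=85
Highest average = 430/3 → I.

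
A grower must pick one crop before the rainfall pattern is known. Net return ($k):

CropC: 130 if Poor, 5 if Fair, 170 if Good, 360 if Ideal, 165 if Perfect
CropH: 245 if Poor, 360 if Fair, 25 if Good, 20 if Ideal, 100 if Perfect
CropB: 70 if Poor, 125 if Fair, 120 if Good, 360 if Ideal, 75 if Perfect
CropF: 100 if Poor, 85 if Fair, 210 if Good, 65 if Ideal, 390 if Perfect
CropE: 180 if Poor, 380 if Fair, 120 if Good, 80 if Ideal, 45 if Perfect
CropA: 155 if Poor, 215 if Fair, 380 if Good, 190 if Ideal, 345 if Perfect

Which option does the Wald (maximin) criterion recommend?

CropA

Row minima: CropC=5, CropH=20, CropB=70, CropF=65, CropE=45, CropA=155
Best worst-case = 155 → CropA.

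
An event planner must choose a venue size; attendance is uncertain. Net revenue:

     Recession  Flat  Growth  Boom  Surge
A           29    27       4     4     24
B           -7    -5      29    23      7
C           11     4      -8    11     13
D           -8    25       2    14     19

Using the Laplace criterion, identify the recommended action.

A

Row averages: A=17.6, B=9.4, C=6.2, D=10.4
Highest average = 17.6 → A.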